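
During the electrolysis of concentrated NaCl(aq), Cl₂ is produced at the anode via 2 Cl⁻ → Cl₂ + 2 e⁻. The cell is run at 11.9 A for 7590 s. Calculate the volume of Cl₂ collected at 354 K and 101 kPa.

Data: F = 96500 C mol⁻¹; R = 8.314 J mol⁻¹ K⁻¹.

Q = I·t = 11.90 A × 7590.0 s = 90320 C.
n(e⁻) = Q/F = 90320 / 96500 = 0.9360 mol.
2 electrons are transferred per Cl₂ molecule, so n(Cl₂) = 0.9360 / 2 = 0.4680 mol.
V = nRT/P = (0.4680 × 8.314 × 354) / (101 × 10³ Pa) = 0.0136 m³ = 13.6 L.

13.6 L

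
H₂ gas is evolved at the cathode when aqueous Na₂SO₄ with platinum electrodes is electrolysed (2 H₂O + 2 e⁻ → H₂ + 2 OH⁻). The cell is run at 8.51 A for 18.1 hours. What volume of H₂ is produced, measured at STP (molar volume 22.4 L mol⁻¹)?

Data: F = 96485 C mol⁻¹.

Q = I·t = 8.510 A × 65160 s = 554500 C.
n(e⁻) = Q/F = 554500 / 96485 = 5.747 mol.
2 electrons are transferred per H₂ molecule, so n(H₂) = 5.747 / 2 = 2.874 mol.
V = n × V_m = 2.874 × 22.4 = 64.4 L.

64.4 L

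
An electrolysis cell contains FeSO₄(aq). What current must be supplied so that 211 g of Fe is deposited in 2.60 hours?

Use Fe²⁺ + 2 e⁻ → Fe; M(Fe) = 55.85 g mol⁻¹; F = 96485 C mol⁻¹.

n(Fe) = 211 / 55.85 = 3.778 mol.
n(e⁻) = 2 × 3.778 = 7.556 mol.
Q = n(e⁻)·F = 7.556 × 96485 = 729000 C.
I = Q/t = 729000 / 9360.0 s = 77.9 A.

77.9 A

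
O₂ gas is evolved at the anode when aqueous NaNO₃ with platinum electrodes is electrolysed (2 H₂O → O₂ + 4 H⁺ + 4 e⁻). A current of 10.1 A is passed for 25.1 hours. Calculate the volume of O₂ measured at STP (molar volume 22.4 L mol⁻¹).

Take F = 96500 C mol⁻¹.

53.0 L

Q = I·t = 10.10 A × 90360 s = 912600 C.
n(e⁻) = Q/F = 912600 / 96500 = 9.457 mol.
4 electrons are transferred per O₂ molecule, so n(O₂) = 9.457 / 4 = 2.364 mol.
V = n × V_m = 2.364 × 22.4 = 53.0 L.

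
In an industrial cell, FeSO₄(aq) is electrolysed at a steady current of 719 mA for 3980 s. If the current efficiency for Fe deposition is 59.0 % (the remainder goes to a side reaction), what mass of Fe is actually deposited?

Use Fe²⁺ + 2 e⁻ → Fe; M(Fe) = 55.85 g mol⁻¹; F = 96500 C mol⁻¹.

0.489 g

Q = I·t = 0.7190 × 3980.0 = 2862 C.
n(e⁻) = 2862/96500 = 0.02965 mol; theoretically n(Fe) = 0.02965/2 = 0.01483 mol, m_theo = 0.8281 g.
At 59.0 % efficiency, m_actual = 0.590 × 0.8281 = 0.489 g.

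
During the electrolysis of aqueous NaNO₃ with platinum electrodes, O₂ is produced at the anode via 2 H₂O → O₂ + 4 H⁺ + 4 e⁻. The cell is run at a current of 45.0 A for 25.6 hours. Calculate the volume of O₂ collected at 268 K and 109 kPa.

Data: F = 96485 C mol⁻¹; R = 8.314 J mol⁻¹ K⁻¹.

Q = I·t = 45.00 A × 92160 s = 4147000 C.
n(e⁻) = Q/F = 4147000 / 96485 = 42.98 mol.
4 electrons are transferred per O₂ molecule, so n(O₂) = 42.98 / 4 = 10.75 mol.
V = nRT/P = (10.75 × 8.314 × 268) / (109 × 10³ Pa) = 0.220 m³ = 220 L.

220 L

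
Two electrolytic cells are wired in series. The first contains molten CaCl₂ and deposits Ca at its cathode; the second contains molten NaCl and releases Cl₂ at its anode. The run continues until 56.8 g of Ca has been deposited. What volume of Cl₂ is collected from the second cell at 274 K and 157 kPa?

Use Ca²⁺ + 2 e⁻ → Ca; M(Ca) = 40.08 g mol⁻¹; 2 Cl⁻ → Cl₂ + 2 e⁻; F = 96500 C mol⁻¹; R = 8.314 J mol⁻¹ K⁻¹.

n(Ca) = 56.8 / 40.08 = 1.417 mol, so n(e⁻) = 2 × 1.417 = 2.834 mol.
The cells are in series, so the same 2.834 mol of electrons passes through the second cell.
2 Cl⁻ → Cl₂ + 2 e⁻ — 2 mol e⁻ per mol Cl₂, so n(Cl₂) = 2.834/2 = 1.417 mol.
V = nRT/P = (1.417 × 8.314 × 274) / (157 × 10³) = 0.0206 m³ = 20.6 L.

20.6 L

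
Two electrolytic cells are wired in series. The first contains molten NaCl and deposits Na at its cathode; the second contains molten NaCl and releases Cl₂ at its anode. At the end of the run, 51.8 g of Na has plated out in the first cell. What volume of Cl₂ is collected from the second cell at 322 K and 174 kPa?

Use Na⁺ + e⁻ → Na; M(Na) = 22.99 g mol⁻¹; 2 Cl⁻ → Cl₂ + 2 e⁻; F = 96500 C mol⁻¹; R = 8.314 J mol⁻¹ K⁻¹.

n(Na) = 51.8 / 22.99 = 2.253 mol, so n(e⁻) = 1 × 2.253 = 2.253 mol.
The cells are in series, so the same 2.253 mol of electrons passes through the second cell.
2 Cl⁻ → Cl₂ + 2 e⁻ — 2 mol e⁻ per mol Cl₂, so n(Cl₂) = 2.253/2 = 1.127 mol.
V = nRT/P = (1.127 × 8.314 × 322) / (174 × 10³) = 0.0173 m³ = 17.3 L.

17.3 L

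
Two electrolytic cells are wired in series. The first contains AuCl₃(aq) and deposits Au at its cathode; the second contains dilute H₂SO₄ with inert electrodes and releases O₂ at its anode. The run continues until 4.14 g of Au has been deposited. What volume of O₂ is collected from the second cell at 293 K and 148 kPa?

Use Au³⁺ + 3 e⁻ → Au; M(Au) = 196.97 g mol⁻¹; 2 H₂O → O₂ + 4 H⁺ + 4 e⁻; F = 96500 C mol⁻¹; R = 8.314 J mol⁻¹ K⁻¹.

n(Au) = 4.14 / 196.97 = 0.02102 mol, so n(e⁻) = 3 × 0.02102 = 0.06306 mol.
The cells are in series, so the same 0.06306 mol of electrons passes through the second cell.
2 H₂O → O₂ + 4 H⁺ + 4 e⁻ — 4 mol e⁻ per mol O₂, so n(O₂) = 0.06306/4 = 0.01576 mol.
V = nRT/P = (0.01576 × 8.314 × 293) / (148 × 10³) = 2.59 × 10⁻⁴ m³ = 0.259 L.

0.259 L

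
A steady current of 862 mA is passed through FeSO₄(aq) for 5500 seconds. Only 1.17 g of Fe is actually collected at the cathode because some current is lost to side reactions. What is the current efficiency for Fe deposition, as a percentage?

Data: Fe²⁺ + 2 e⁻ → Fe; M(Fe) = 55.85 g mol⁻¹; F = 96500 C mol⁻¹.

Q = I·t = 0.8620 × 5500.0 = 4741 C; n(e⁻) = 4741/96500 = 0.04913 mol.
Theoretical n(Fe) = n(e⁻)/2 = 0.02456 mol, i.e. m_theo = 0.02456 × 55.85 = 1.372 g.
Efficiency = m_actual / m_theo = 1.17 / 1.372 = 85.3 %.

85.3 %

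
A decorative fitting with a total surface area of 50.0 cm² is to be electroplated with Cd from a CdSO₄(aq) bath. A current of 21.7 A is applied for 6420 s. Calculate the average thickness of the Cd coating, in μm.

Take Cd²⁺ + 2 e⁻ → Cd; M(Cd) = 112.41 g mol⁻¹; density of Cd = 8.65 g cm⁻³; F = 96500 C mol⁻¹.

Q = I·t = 21.70 × 6420.0 = 139300 C; n(e⁻) = 1.444 mol.
n(Cd) = n(e⁻)/2 = 0.7218 mol, so m = 0.7218 × 112.41 = 81.14 g.
Volume = m/ρ = 81.14 / 8.65 = 9.381 cm³.
Thickness = V/A = 9.381 / 50.0 = 0.188 cm = 1880 μm.

1880 μm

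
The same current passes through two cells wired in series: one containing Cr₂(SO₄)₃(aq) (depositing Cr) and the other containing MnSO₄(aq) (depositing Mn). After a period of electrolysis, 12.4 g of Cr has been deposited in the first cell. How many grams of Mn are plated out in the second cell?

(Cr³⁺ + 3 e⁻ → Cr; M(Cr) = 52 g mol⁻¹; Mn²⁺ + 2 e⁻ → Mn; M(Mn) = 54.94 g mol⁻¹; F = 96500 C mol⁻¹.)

19.7 g

n(Cr) = 12.4 / 52 = 0.2385 mol.
Since Cr³⁺ + 3 e⁻ → Cr, n(e⁻) passed = 3 × 0.2385 = 0.7154 mol.
Cells in series carry the same charge, so the same 0.7154 mol of electrons passes through cell 2.
Mn²⁺ + 2 e⁻ → Mn, so n(Mn) = 0.7154 / 2 = 0.3577 mol.
m(Mn) = 0.3577 × 54.94 = 19.7 g.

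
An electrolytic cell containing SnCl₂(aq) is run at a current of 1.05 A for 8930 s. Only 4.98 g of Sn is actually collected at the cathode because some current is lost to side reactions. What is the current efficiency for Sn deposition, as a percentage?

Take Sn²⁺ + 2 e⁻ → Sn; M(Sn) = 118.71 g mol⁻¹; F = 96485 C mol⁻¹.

86.3 %

Q = I·t = 1.050 × 8930.0 = 9376 C; n(e⁻) = 9376/96485 = 0.09718 mol.
Theoretical n(Sn) = n(e⁻)/2 = 0.04859 mol, i.e. m_theo = 0.04859 × 118.71 = 5.768 g.
Efficiency = m_actual / m_theo = 4.98 / 5.768 = 86.3 %.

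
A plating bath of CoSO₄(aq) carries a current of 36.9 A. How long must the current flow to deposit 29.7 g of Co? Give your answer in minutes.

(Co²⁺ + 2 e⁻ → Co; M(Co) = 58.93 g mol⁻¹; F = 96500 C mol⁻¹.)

n(Co) = m/M = 29.7 / 58.93 = 0.5040 mol.
Each Co atom requires 2 electrons, so n(e⁻) = 2 × 0.5040 = 1.008 mol.
Q = n(e⁻)·F = 1.008 × 96500 = 97270 C.
t = Q/I = 97270 / 36.90 A = 2636 s = 43.9 min.

43.9 min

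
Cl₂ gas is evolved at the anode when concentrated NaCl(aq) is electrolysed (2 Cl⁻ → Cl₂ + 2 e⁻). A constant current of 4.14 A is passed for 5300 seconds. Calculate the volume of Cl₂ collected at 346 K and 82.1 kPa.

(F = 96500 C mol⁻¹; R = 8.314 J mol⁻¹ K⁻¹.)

3.98 L

Q = I·t = 4.140 A × 5300.0 s = 21940 C.
n(e⁻) = Q/F = 21940 / 96500 = 0.2274 mol.
2 electrons are transferred per Cl₂ molecule, so n(Cl₂) = 0.2274 / 2 = 0.1137 mol.
V = nRT/P = (0.1137 × 8.314 × 346) / (82.1 × 10³ Pa) = 0.00398 m³ = 3.98 L.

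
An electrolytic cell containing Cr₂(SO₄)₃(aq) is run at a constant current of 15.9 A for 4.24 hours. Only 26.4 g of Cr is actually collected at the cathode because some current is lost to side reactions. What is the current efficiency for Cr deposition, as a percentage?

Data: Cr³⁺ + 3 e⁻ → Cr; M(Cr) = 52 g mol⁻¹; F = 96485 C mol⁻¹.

Q = I·t = 15.90 × 15264 = 242700 C; n(e⁻) = 242700/96485 = 2.515 mol.
Theoretical n(Cr) = n(e⁻)/3 = 0.8385 mol, i.e. m_theo = 0.8385 × 52 = 43.60 g.
Efficiency = m_actual / m_theo = 26.4 / 43.60 = 60.6 %.

60.6 %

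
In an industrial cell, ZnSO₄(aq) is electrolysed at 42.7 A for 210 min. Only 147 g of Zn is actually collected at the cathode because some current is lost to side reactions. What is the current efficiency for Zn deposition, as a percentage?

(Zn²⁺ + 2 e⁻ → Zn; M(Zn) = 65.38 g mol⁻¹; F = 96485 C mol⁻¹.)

80.6 %

Q = I·t = 42.70 × 12600 = 538000 C; n(e⁻) = 538000/96485 = 5.576 mol.
Theoretical n(Zn) = n(e⁻)/2 = 2.788 mol, i.e. m_theo = 2.788 × 65.38 = 182.3 g.
Efficiency = m_actual / m_theo = 147 / 182.3 = 80.6 %.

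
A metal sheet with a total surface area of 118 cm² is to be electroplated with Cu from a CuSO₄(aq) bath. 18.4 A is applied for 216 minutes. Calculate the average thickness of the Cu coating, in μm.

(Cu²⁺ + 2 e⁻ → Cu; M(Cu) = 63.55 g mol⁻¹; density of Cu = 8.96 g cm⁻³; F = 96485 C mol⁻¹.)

743 μm

Q = I·t = 18.40 × 12960 = 238500 C; n(e⁻) = 2.472 mol.
n(Cu) = n(e⁻)/2 = 1.236 mol, so m = 1.236 × 63.55 = 78.53 g.
Volume = m/ρ = 78.53 / 8.96 = 8.765 cm³.
Thickness = V/A = 8.765 / 118 = 0.0743 cm = 743 μm.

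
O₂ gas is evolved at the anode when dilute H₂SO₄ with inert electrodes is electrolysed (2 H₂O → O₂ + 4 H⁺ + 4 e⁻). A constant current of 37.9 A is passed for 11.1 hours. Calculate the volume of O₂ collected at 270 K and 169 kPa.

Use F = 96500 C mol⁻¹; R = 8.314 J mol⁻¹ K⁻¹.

Q = I·t = 37.90 A × 39960 s = 1514000 C.
n(e⁻) = Q/F = 1514000 / 96500 = 15.69 mol.
4 electrons are transferred per O₂ molecule, so n(O₂) = 15.69 / 4 = 3.924 mol.
V = nRT/P = (3.924 × 8.314 × 270) / (169 × 10³ Pa) = 0.0521 m³ = 52.1 L.

52.1 L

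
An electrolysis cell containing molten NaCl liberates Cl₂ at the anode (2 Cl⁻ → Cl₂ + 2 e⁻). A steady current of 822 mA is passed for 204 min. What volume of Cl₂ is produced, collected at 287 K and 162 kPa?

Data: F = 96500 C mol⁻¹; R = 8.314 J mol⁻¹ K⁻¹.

0.768 L

Q = I·t = 0.8220 A × 12240 s = 10060 C.
n(e⁻) = Q/F = 10060 / 96500 = 0.1043 mol.
2 electrons are transferred per Cl₂ molecule, so n(Cl₂) = 0.1043 / 2 = 0.05213 mol.
V = nRT/P = (0.05213 × 8.314 × 287) / (162 × 10³ Pa) = 7.68 × 10⁻⁴ m³ = 0.768 L.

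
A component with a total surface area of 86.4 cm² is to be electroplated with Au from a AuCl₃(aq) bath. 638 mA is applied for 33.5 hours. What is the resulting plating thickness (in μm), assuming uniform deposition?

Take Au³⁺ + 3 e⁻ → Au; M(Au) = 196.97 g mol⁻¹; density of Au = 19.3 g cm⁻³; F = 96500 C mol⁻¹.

Q = I·t = 0.6380 × 120600 = 76940 C; n(e⁻) = 0.7973 mol.
n(Au) = n(e⁻)/3 = 0.2658 mol, so m = 0.2658 × 196.97 = 52.35 g.
Volume = m/ρ = 52.35 / 19.3 = 2.712 cm³.
Thickness = V/A = 2.712 / 86.4 = 0.0314 cm = 314 μm.

314 μm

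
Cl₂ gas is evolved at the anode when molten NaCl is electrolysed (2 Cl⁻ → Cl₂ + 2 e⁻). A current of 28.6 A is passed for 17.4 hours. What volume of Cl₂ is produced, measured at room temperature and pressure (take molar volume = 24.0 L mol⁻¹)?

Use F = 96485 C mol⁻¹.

Q = I·t = 28.60 A × 62640 s = 1792000 C.
n(e⁻) = Q/F = 1792000 / 96485 = 18.57 mol.
2 electrons are transferred per Cl₂ molecule, so n(Cl₂) = 18.57 / 2 = 9.284 mol.
V = n × V_m = 9.284 × 24.0 = 223 L.

223 L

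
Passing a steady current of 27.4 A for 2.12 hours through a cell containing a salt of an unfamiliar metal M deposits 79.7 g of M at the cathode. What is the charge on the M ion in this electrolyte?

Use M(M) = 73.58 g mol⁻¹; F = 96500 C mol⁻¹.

+2

Q = I·t = 27.40 A × 7632.0 s = 209100 C, so n(e⁻) = 209100/96500 = 2.167 mol.
n(M) deposited = 79.7 / 73.58 = 1.083 mol.
Electrons per atom = n(e⁻)/n(M) = 2.167 / 1.083 = 2.00 ≈ 2, so the ion is M²⁺.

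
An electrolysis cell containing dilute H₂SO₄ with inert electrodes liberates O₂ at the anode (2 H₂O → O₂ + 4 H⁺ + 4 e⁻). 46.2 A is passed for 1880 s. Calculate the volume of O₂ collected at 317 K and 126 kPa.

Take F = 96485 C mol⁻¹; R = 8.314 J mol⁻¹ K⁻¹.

4.71 L

Q = I·t = 46.20 A × 1880.0 s = 86860 C.
n(e⁻) = Q/F = 86860 / 96485 = 0.9002 mol.
4 electrons are transferred per O₂ molecule, so n(O₂) = 0.9002 / 4 = 0.2251 mol.
V = nRT/P = (0.2251 × 8.314 × 317) / (126 × 10³ Pa) = 0.00471 m³ = 4.71 L.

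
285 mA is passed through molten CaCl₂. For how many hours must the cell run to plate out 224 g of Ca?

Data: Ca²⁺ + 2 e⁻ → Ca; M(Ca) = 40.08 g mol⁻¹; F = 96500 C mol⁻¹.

n(Ca) = m/M = 224 / 40.08 = 5.589 mol.
Each Ca atom requires 2 electrons, so n(e⁻) = 2 × 5.589 = 11.18 mol.
Q = n(e⁻)·F = 11.18 × 96500 = 1079000 C.
t = Q/I = 1079000 / 0.2850 A = 3785000 s = 1050 h.

1050 h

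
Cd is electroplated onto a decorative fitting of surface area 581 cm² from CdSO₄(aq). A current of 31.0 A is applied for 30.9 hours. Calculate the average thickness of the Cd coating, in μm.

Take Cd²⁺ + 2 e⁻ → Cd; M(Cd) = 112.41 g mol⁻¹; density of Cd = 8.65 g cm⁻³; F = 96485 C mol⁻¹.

4000 μm

Q = I·t = 31.00 × 111240 = 3448000 C; n(e⁻) = 35.74 mol.
n(Cd) = n(e⁻)/2 = 17.87 mol, so m = 17.87 × 112.41 = 2009 g.
Volume = m/ρ = 2009 / 8.65 = 232.2 cm³.
Thickness = V/A = 232.2 / 581 = 0.400 cm = 4000 μm.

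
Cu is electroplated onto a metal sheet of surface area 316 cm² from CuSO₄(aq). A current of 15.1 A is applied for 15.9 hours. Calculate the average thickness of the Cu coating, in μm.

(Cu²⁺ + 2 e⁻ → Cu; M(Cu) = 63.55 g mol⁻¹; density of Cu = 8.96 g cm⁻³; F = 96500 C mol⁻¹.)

Q = I·t = 15.10 × 57240 = 864300 C; n(e⁻) = 8.957 mol.
n(Cu) = n(e⁻)/2 = 4.478 mol, so m = 4.478 × 63.55 = 284.6 g.
Volume = m/ρ = 284.6 / 8.96 = 31.76 cm³.
Thickness = V/A = 31.76 / 316 = 0.101 cm = 1010 μm.

1010 μm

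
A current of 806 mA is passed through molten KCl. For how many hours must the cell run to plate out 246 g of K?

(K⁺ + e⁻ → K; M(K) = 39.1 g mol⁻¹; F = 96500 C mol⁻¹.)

n(K) = m/M = 246 / 39.1 = 6.292 mol.
Each K atom requires 1 electron, so n(e⁻) = 1 × 6.292 = 6.292 mol.
Q = n(e⁻)·F = 6.292 × 96500 = 607100 C.
t = Q/I = 607100 / 0.8060 A = 753300 s = 209 h.

209 h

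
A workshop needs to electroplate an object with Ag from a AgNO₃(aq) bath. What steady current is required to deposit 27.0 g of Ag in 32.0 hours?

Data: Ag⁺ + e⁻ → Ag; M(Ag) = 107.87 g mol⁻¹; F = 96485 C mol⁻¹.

n(Ag) = 27.0 / 107.87 = 0.2503 mol.
n(e⁻) = 1 × 0.2503 = 0.2503 mol.
Q = n(e⁻)·F = 0.2503 × 96485 = 24150 C.
I = Q/t = 24150 / 115200 s = 0.210 A.

0.210 A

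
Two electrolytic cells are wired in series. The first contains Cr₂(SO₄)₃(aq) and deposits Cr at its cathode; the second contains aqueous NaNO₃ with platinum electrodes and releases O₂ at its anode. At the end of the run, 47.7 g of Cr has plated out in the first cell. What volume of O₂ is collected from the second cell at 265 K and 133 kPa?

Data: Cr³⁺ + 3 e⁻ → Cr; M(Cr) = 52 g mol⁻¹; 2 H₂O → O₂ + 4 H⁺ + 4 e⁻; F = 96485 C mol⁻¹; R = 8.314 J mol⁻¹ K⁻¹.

n(Cr) = 47.7 / 52 = 0.9173 mol, so n(e⁻) = 3 × 0.9173 = 2.752 mol.
The cells are in series, so the same 2.752 mol of electrons passes through the second cell.
2 H₂O → O₂ + 4 H⁺ + 4 e⁻ — 4 mol e⁻ per mol O₂, so n(O₂) = 2.752/4 = 0.6880 mol.
V = nRT/P = (0.6880 × 8.314 × 265) / (133 × 10³) = 0.0114 m³ = 11.4 L.

11.4 L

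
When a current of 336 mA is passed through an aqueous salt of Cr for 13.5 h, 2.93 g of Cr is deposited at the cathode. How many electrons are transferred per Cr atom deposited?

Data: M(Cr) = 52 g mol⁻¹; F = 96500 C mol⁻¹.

3

Q = I·t = 0.3360 A × 48600 s = 16330 C, so n(e⁻) = 16330/96500 = 0.1692 mol.
n(Cr) deposited = 2.93 / 52 = 0.05635 mol.
Electrons per atom = n(e⁻)/n(Cr) = 0.1692 / 0.05635 = 3.00 ≈ 3, so the ion is Cr³⁺.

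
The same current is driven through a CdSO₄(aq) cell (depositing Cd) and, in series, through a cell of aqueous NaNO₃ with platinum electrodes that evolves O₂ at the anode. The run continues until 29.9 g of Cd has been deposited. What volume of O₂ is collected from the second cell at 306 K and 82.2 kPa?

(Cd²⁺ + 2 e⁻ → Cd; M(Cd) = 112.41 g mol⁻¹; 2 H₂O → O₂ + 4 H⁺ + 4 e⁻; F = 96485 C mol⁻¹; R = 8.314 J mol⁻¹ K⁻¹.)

4.12 L

n(Cd) = 29.9 / 112.41 = 0.2660 mol, so n(e⁻) = 2 × 0.2660 = 0.5320 mol.
The cells are in series, so the same 0.5320 mol of electrons passes through the second cell.
2 H₂O → O₂ + 4 H⁺ + 4 e⁻ — 4 mol e⁻ per mol O₂, so n(O₂) = 0.5320/4 = 0.1330 mol.
V = nRT/P = (0.1330 × 8.314 × 306) / (82.2 × 10³) = 0.00412 m³ = 4.12 L.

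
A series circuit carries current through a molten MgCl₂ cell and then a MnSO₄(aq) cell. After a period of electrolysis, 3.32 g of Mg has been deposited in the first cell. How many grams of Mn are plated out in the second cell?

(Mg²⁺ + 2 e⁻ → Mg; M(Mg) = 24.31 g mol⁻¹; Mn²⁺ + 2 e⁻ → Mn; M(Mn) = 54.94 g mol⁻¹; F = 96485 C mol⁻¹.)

n(Mg) = 3.32 / 24.31 = 0.1366 mol.
Since Mg²⁺ + 2 e⁻ → Mg, n(e⁻) passed = 2 × 0.1366 = 0.2731 mol.
Cells in series carry the same charge, so the same 0.2731 mol of electrons passes through cell 2.
Mn²⁺ + 2 e⁻ → Mn, so n(Mn) = 0.2731 / 2 = 0.1366 mol.
m(Mn) = 0.1366 × 54.94 = 7.50 g.

7.50 g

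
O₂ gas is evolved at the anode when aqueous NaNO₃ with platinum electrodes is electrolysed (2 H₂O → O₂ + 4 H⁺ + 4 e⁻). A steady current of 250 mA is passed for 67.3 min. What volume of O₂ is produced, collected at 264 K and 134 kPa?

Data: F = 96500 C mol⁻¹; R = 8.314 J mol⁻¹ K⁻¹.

0.0428 L

Q = I·t = 0.2500 A × 4038.0 s = 1010 C.
n(e⁻) = Q/F = 1010 / 96500 = 0.01046 mol.
4 electrons are transferred per O₂ molecule, so n(O₂) = 0.01046 / 4 = 0.002615 mol.
V = nRT/P = (0.002615 × 8.314 × 264) / (134 × 10³ Pa) = 4.28 × 10⁻⁵ m³ = 0.0428 L.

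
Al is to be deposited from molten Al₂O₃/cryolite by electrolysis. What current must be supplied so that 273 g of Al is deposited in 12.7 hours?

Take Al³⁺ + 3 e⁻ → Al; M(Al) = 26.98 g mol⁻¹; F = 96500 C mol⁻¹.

n(Al) = 273 / 26.98 = 10.12 mol.
n(e⁻) = 3 × 10.12 = 30.36 mol.
Q = n(e⁻)·F = 30.36 × 96500 = 2929000 C.
I = Q/t = 2929000 / 45720 s = 64.1 A.

64.1 A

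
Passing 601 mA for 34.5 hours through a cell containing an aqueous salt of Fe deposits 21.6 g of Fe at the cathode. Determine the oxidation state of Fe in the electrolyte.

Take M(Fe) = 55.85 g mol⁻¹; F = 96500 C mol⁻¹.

+2

Q = I·t = 0.6010 A × 124200 s = 74640 C, so n(e⁻) = 74640/96500 = 0.7735 mol.
n(Fe) deposited = 21.6 / 55.85 = 0.3868 mol.
Electrons per atom = n(e⁻)/n(Fe) = 0.7735 / 0.3868 = 2.00 ≈ 2, so the ion is Fe²⁺.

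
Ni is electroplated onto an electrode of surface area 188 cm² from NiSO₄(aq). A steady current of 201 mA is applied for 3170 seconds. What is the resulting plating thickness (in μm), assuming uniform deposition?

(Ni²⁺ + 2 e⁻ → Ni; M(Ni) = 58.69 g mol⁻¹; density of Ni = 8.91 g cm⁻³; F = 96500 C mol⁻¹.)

Q = I·t = 0.2010 × 3170.0 = 637.2 C; n(e⁻) = 0.006603 mol.
n(Ni) = n(e⁻)/2 = 0.003301 mol, so m = 0.003301 × 58.69 = 0.1938 g.
Volume = m/ρ = 0.1938 / 8.91 = 0.02175 cm³.
Thickness = V/A = 0.02175 / 188 = 1.16 × 10⁻⁴ cm = 1.16 μm.

1.16 μm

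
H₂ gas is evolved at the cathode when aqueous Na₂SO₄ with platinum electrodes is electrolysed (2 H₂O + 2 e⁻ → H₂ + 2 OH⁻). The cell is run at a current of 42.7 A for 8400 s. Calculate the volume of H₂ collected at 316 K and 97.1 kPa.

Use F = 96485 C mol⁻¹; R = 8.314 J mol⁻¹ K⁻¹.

Q = I·t = 42.70 A × 8400.0 s = 358700 C.
n(e⁻) = Q/F = 358700 / 96485 = 3.717 mol.
2 electrons are transferred per H₂ molecule, so n(H₂) = 3.717 / 2 = 1.859 mol.
V = nRT/P = (1.859 × 8.314 × 316) / (97.1 × 10³ Pa) = 0.0503 m³ = 50.3 L.

50.3 L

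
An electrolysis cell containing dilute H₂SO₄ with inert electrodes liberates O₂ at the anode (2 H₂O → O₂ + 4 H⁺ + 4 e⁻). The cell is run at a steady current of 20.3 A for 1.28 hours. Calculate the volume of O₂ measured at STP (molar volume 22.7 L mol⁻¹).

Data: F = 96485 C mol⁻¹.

Q = I·t = 20.30 A × 4608.0 s = 93540 C.
n(e⁻) = Q/F = 93540 / 96485 = 0.9695 mol.
4 electrons are transferred per O₂ molecule, so n(O₂) = 0.9695 / 4 = 0.2424 mol.
V = n × V_m = 0.2424 × 22.7 = 5.50 L.

5.50 L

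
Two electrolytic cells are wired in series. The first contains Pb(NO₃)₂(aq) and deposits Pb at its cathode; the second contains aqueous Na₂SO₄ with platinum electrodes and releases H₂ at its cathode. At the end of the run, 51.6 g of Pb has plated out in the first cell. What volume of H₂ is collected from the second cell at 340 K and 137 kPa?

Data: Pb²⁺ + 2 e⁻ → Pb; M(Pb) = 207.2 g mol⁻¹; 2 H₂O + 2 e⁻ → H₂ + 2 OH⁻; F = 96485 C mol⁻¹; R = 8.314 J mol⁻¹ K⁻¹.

5.14 L

n(Pb) = 51.6 / 207.2 = 0.2490 mol, so n(e⁻) = 2 × 0.2490 = 0.4981 mol.
The cells are in series, so the same 0.4981 mol of electrons passes through the second cell.
2 H₂O + 2 e⁻ → H₂ + 2 OH⁻ — 2 mol e⁻ per mol H₂, so n(H₂) = 0.4981/2 = 0.2490 mol.
V = nRT/P = (0.2490 × 8.314 × 340) / (137 × 10³) = 0.00514 m³ = 5.14 L.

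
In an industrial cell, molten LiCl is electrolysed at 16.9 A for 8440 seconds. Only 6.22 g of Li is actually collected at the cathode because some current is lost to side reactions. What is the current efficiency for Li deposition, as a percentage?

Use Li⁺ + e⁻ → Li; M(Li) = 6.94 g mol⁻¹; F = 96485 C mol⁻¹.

60.6 %

Q = I·t = 16.90 × 8440.0 = 142600 C; n(e⁻) = 142600/96485 = 1.478 mol.
Theoretical n(Li) = n(e⁻)/1 = 1.478 mol, i.e. m_theo = 1.478 × 6.94 = 10.26 g.
Efficiency = m_actual / m_theo = 6.22 / 10.26 = 60.6 %.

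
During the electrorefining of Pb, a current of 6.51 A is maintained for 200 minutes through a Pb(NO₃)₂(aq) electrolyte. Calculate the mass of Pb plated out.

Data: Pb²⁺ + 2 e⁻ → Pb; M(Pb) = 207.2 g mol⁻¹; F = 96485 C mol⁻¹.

83.9 g

Q = I·t = 6.510 A × 12000 s = 78120 C.
n(e⁻) = Q/F = 78120 / 96485 = 0.8097 mol.
Pb²⁺ + 2 e⁻ → Pb, so n(Pb) = n(e⁻)/2 = 0.4048 mol.
m = n·M = 0.4048 × 207.2 = 83.9 g.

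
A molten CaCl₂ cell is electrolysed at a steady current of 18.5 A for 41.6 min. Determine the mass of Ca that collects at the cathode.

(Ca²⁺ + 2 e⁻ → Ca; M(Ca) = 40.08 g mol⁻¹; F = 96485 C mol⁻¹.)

9.59 g

Q = I·t = 18.50 A × 2496.0 s = 46180 C.
n(e⁻) = Q/F = 46180 / 96485 = 0.4786 mol.
Ca²⁺ + 2 e⁻ → Ca, so n(Ca) = n(e⁻)/2 = 0.2393 mol.
m = n·M = 0.2393 × 40.08 = 9.59 g.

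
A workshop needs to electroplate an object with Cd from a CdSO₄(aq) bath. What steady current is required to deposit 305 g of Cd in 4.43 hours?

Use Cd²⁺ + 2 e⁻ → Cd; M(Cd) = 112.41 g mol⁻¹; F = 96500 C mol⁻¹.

n(Cd) = 305 / 112.41 = 2.713 mol.
n(e⁻) = 2 × 2.713 = 5.427 mol.
Q = n(e⁻)·F = 5.427 × 96500 = 523700 C.
I = Q/t = 523700 / 15948 s = 32.8 A.

32.8 A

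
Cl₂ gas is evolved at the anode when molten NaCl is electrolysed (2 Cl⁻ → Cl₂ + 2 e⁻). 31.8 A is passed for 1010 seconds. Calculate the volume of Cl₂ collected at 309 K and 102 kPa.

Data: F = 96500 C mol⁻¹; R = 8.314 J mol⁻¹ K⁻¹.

Q = I·t = 31.80 A × 1010.0 s = 32120 C.
n(e⁻) = Q/F = 32120 / 96500 = 0.3328 mol.
2 electrons are transferred per Cl₂ molecule, so n(Cl₂) = 0.3328 / 2 = 0.1664 mol.
V = nRT/P = (0.1664 × 8.314 × 309) / (102 × 10³ Pa) = 0.00419 m³ = 4.19 L.

4.19 L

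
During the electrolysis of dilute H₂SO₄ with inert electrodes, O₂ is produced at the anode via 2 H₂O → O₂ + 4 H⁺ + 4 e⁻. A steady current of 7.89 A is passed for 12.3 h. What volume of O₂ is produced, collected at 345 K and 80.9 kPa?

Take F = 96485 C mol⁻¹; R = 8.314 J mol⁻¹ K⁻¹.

32.1 L

Q = I·t = 7.890 A × 44280 s = 349400 C.
n(e⁻) = Q/F = 349400 / 96485 = 3.621 mol.
4 electrons are transferred per O₂ molecule, so n(O₂) = 3.621 / 4 = 0.9052 mol.
V = nRT/P = (0.9052 × 8.314 × 345) / (80.9 × 10³ Pa) = 0.0321 m³ = 32.1 L.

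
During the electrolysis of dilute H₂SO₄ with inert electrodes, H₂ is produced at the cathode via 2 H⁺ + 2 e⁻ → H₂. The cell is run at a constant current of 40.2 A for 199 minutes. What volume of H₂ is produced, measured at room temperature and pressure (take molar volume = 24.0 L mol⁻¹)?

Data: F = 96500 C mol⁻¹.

59.7 L

Q = I·t = 40.20 A × 11940 s = 480000 C.
n(e⁻) = Q/F = 480000 / 96500 = 4.974 mol.
2 electrons are transferred per H₂ molecule, so n(H₂) = 4.974 / 2 = 2.487 mol.
V = n × V_m = 2.487 × 24.0 = 59.7 L.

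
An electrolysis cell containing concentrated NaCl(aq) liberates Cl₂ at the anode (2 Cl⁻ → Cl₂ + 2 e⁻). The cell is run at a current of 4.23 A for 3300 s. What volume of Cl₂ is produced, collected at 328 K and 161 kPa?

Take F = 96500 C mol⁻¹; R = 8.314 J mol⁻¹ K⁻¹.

1.23 L

Q = I·t = 4.230 A × 3300.0 s = 13960 C.
n(e⁻) = Q/F = 13960 / 96500 = 0.1447 mol.
2 electrons are transferred per Cl₂ molecule, so n(Cl₂) = 0.1447 / 2 = 0.07233 mol.
V = nRT/P = (0.07233 × 8.314 × 328) / (161 × 10³ Pa) = 0.00123 m³ = 1.23 L.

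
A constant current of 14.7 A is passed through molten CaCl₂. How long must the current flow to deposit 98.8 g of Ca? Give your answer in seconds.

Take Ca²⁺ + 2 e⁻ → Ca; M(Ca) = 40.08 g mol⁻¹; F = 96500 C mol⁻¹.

n(Ca) = m/M = 98.8 / 40.08 = 2.465 mol.
Each Ca atom requires 2 electrons, so n(e⁻) = 2 × 2.465 = 4.930 mol.
Q = n(e⁻)·F = 4.930 × 96500 = 475800 C.
t = Q/I = 475800 / 14.70 A = 32360 s.

32400 s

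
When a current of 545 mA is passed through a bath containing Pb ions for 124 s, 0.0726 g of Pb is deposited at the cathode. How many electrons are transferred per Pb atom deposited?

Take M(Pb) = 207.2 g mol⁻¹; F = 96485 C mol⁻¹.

Q = I·t = 0.5450 A × 124.00 s = 67.58 C, so n(e⁻) = 67.58/96485 = 0.0007004 mol.
n(Pb) deposited = 0.0726 / 207.2 = 0.0003504 mol.
Electrons per atom = n(e⁻)/n(Pb) = 0.0007004 / 0.0003504 = 2.00 ≈ 2, so the ion is Pb²⁺.

2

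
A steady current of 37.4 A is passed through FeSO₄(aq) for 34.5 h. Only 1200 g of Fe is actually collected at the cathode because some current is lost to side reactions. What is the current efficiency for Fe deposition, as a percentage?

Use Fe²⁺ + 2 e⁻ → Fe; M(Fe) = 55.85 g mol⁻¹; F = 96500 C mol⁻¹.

89.3 %

Q = I·t = 37.40 × 124200 = 4645000 C; n(e⁻) = 4645000/96500 = 48.14 mol.
Theoretical n(Fe) = n(e⁻)/2 = 24.07 mol, i.e. m_theo = 24.07 × 55.85 = 1344 g.
Efficiency = m_actual / m_theo = 1200 / 1344 = 89.3 %.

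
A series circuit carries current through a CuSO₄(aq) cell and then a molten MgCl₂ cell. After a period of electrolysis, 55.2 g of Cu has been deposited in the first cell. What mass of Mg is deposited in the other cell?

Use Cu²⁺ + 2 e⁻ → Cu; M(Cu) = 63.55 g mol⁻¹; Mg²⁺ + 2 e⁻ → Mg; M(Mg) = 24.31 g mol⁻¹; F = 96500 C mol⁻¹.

21.1 g

n(Cu) = 55.2 / 63.55 = 0.8686 mol.
Since Cu²⁺ + 2 e⁻ → Cu, n(e⁻) passed = 2 × 0.8686 = 1.737 mol.
Cells in series carry the same charge, so the same 1.737 mol of electrons passes through cell 2.
Mg²⁺ + 2 e⁻ → Mg, so n(Mg) = 1.737 / 2 = 0.8686 mol.
m(Mg) = 0.8686 × 24.31 = 21.1 g.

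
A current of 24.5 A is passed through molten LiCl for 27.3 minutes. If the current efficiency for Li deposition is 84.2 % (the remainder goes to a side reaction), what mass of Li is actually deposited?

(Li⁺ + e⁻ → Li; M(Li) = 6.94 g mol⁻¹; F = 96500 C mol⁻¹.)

2.43 g

Q = I·t = 24.50 × 1638.0 = 40130 C.
n(e⁻) = 40130/96500 = 0.4159 mol; theoretically n(Li) = 0.4159/1 = 0.4159 mol, m_theo = 2.886 g.
At 84.2 % efficiency, m_actual = 0.842 × 2.886 = 2.43 g.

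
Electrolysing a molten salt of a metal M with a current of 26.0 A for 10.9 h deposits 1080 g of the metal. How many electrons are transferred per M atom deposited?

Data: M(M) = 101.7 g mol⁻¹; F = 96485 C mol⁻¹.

1

Q = I·t = 26.00 A × 39240 s = 1020000 C, so n(e⁻) = 1020000/96485 = 10.57 mol.
n(M) deposited = 1080 / 101.7 = 10.62 mol.
Electrons per atom = n(e⁻)/n(M) = 10.57 / 10.62 = 0.996 ≈ 1, so the ion is M⁺.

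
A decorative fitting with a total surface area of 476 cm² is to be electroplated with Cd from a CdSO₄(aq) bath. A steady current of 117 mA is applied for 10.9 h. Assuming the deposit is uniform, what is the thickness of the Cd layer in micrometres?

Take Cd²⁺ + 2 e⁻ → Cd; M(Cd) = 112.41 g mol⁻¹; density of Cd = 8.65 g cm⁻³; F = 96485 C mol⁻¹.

6.50 μm

Q = I·t = 0.1170 × 39240 = 4591 C; n(e⁻) = 0.04758 mol.
n(Cd) = n(e⁻)/2 = 0.02379 mol, so m = 0.02379 × 112.41 = 2.674 g.
Volume = m/ρ = 2.674 / 8.65 = 0.3092 cm³.
Thickness = V/A = 0.3092 / 476 = 6.50 × 10⁻⁴ cm = 6.50 μm.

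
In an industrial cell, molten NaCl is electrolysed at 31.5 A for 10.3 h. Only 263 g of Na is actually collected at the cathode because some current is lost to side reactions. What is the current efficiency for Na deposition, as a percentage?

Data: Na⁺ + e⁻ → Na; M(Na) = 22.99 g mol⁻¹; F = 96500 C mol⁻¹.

Q = I·t = 31.50 × 37080 = 1168000 C; n(e⁻) = 1168000/96500 = 12.10 mol.
Theoretical n(Na) = n(e⁻)/1 = 12.10 mol, i.e. m_theo = 12.10 × 22.99 = 278.3 g.
Efficiency = m_actual / m_theo = 263 / 278.3 = 94.5 %.

94.5 %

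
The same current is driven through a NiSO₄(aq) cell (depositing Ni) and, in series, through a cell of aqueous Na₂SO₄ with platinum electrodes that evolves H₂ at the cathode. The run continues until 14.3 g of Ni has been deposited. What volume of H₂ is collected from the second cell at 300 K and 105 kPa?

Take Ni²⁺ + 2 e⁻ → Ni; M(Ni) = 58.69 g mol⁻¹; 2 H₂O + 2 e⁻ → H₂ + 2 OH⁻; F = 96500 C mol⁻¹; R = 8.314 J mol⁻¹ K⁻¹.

n(Ni) = 14.3 / 58.69 = 0.2437 mol, so n(e⁻) = 2 × 0.2437 = 0.4873 mol.
The cells are in series, so the same 0.4873 mol of electrons passes through the second cell.
2 H₂O + 2 e⁻ → H₂ + 2 OH⁻ — 2 mol e⁻ per mol H₂, so n(H₂) = 0.4873/2 = 0.2437 mol.
V = nRT/P = (0.2437 × 8.314 × 300) / (105 × 10³) = 0.00579 m³ = 5.79 L.

5.79 L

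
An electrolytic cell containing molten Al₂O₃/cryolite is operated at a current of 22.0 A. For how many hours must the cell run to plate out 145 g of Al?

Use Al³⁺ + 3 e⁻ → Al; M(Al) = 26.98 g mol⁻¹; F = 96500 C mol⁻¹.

n(Al) = m/M = 145 / 26.98 = 5.374 mol.
Each Al atom requires 3 electrons, so n(e⁻) = 3 × 5.374 = 16.12 mol.
Q = n(e⁻)·F = 16.12 × 96500 = 1556000 C.
t = Q/I = 1556000 / 22.00 A = 70720 s = 19.6 h.

19.6 h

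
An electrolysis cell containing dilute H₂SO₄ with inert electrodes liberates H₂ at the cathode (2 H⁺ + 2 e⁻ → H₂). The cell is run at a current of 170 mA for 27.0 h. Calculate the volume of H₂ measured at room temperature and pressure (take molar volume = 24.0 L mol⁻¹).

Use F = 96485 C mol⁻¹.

2.06 L

Q = I·t = 0.1700 A × 97200 s = 16520 C.
n(e⁻) = Q/F = 16520 / 96485 = 0.1713 mol.
2 electrons are transferred per H₂ molecule, so n(H₂) = 0.1713 / 2 = 0.08563 mol.
V = n × V_m = 0.08563 × 24.0 = 2.06 L.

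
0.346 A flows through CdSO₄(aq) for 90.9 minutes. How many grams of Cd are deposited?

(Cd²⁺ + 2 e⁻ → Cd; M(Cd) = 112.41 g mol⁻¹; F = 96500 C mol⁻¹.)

1.10 g

Q = I·t = 0.3460 A × 5454.0 s = 1887 C.
n(e⁻) = Q/F = 1887 / 96500 = 0.01956 mol.
Cd²⁺ + 2 e⁻ → Cd, so n(Cd) = n(e⁻)/2 = 0.009778 mol.
m = n·M = 0.009778 × 112.41 = 1.10 g.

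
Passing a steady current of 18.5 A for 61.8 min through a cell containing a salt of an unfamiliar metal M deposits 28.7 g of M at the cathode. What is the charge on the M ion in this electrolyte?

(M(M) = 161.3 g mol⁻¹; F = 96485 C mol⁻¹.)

+4

Q = I·t = 18.50 A × 3708.0 s = 68600 C, so n(e⁻) = 68600/96485 = 0.7110 mol.
n(M) deposited = 28.7 / 161.3 = 0.1779 mol.
Electrons per atom = n(e⁻)/n(M) = 0.7110 / 0.1779 = 4.00 ≈ 4, so the ion is M⁴⁺.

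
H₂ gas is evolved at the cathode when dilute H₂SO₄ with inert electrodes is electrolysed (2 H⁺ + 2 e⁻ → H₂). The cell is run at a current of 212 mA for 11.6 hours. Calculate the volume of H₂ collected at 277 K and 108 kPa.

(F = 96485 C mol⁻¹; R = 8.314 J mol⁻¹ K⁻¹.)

Q = I·t = 0.2120 A × 41760 s = 8853 C.
n(e⁻) = Q/F = 8853 / 96485 = 0.09176 mol.
2 electrons are transferred per H₂ molecule, so n(H₂) = 0.09176 / 2 = 0.04588 mol.
V = nRT/P = (0.04588 × 8.314 × 277) / (108 × 10³ Pa) = 9.78 × 10⁻⁴ m³ = 0.978 L.

0.978 L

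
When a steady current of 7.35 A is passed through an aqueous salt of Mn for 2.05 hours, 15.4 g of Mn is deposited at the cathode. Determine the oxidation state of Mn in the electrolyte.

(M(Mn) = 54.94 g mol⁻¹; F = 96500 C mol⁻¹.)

Q = I·t = 7.350 A × 7380.0 s = 54240 C, so n(e⁻) = 54240/96500 = 0.5621 mol.
n(Mn) deposited = 15.4 / 54.94 = 0.2803 mol.
Electrons per atom = n(e⁻)/n(Mn) = 0.5621 / 0.2803 = 2.01 ≈ 2, so the ion is Mn²⁺.

+2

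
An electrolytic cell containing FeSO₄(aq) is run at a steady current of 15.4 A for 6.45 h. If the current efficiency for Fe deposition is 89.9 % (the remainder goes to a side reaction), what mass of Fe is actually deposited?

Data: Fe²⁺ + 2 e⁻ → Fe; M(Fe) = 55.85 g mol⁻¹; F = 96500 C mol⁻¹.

93.0 g

Q = I·t = 15.40 × 23220 = 357600 C.
n(e⁻) = 357600/96500 = 3.706 mol; theoretically n(Fe) = 3.706/2 = 1.853 mol, m_theo = 103.5 g.
At 89.9 % efficiency, m_actual = 0.899 × 103.5 = 93.0 g.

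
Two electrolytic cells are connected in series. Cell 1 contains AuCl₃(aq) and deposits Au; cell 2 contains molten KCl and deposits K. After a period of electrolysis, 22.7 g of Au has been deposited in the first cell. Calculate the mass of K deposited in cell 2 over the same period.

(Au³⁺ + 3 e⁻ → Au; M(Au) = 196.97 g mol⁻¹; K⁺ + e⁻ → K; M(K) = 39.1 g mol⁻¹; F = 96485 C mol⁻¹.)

n(Au) = 22.7 / 196.97 = 0.1152 mol.
Since Au³⁺ + 3 e⁻ → Au, n(e⁻) passed = 3 × 0.1152 = 0.3457 mol.
Cells in series carry the same charge, so the same 0.3457 mol of electrons passes through cell 2.
K⁺ + e⁻ → K, so n(K) = 0.3457 / 1 = 0.3457 mol.
m(K) = 0.3457 × 39.1 = 13.5 g.

13.5 g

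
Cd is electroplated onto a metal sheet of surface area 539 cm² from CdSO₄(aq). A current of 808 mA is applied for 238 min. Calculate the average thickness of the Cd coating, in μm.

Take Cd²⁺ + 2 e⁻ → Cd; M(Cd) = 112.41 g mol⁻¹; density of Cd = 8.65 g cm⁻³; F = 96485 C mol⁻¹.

Q = I·t = 0.8080 × 14280 = 11540 C; n(e⁻) = 0.1196 mol.
n(Cd) = n(e⁻)/2 = 0.05979 mol, so m = 0.05979 × 112.41 = 6.721 g.
Volume = m/ρ = 6.721 / 8.65 = 0.7770 cm³.
Thickness = V/A = 0.7770 / 539 = 0.00144 cm = 14.4 μm.

14.4 μm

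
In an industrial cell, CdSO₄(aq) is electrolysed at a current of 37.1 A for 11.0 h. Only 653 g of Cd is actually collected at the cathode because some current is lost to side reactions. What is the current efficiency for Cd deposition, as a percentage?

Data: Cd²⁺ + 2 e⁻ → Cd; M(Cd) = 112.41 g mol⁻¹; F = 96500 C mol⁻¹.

76.3 %

Q = I·t = 37.10 × 39600 = 1469000 C; n(e⁻) = 1469000/96500 = 15.22 mol.
Theoretical n(Cd) = n(e⁻)/2 = 7.612 mol, i.e. m_theo = 7.612 × 112.41 = 855.7 g.
Efficiency = m_actual / m_theo = 653 / 855.7 = 76.3 %.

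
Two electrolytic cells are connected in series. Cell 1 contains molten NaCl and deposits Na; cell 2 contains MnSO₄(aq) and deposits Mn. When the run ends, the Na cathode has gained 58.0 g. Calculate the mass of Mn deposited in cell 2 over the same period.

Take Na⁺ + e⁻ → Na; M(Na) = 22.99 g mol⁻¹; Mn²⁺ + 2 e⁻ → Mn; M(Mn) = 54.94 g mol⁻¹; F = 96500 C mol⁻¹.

n(Na) = 58.0 / 22.99 = 2.523 mol.
Since Na⁺ + e⁻ → Na, n(e⁻) passed = 1 × 2.523 = 2.523 mol.
Cells in series carry the same charge, so the same 2.523 mol of electrons passes through cell 2.
Mn²⁺ + 2 e⁻ → Mn, so n(Mn) = 2.523 / 2 = 1.261 mol.
m(Mn) = 1.261 × 54.94 = 69.3 g.

69.3 g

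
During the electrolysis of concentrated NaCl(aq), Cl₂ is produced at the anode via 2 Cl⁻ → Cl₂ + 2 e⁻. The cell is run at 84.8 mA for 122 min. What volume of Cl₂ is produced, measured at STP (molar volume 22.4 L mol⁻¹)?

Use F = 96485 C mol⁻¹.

Q = I·t = 0.08480 A × 7320.0 s = 620.7 C.
n(e⁻) = Q/F = 620.7 / 96485 = 0.006433 mol.
2 electrons are transferred per Cl₂ molecule, so n(Cl₂) = 0.006433 / 2 = 0.003217 mol.
V = n × V_m = 0.003217 × 22.4 = 0.0721 L.

0.0721 L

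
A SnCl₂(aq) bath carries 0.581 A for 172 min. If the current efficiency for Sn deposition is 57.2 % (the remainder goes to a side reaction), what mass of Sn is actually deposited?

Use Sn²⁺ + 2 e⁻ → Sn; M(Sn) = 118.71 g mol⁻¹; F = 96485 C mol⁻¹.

Q = I·t = 0.5810 × 10320 = 5996 C.
n(e⁻) = 5996/96485 = 0.06214 mol; theoretically n(Sn) = 0.06214/2 = 0.03107 mol, m_theo = 3.689 g.
At 57.2 % efficiency, m_actual = 0.572 × 3.689 = 2.11 g.

2.11 g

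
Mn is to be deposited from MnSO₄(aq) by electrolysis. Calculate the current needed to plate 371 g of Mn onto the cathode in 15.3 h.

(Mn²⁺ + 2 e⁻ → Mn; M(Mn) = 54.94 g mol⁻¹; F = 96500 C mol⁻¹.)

n(Mn) = 371 / 54.94 = 6.753 mol.
n(e⁻) = 2 × 6.753 = 13.51 mol.
Q = n(e⁻)·F = 13.51 × 96500 = 1303000 C.
I = Q/t = 1303000 / 55080 s = 23.7 A.

23.7 A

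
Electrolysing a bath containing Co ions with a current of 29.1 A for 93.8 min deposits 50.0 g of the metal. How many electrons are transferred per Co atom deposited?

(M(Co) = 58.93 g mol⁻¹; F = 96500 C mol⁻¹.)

2

Q = I·t = 29.10 A × 5628.0 s = 163800 C, so n(e⁻) = 163800/96500 = 1.697 mol.
n(Co) deposited = 50.0 / 58.93 = 0.8485 mol.
Electrons per atom = n(e⁻)/n(Co) = 1.697 / 0.8485 = 2.00 ≈ 2, so the ion is Co²⁺.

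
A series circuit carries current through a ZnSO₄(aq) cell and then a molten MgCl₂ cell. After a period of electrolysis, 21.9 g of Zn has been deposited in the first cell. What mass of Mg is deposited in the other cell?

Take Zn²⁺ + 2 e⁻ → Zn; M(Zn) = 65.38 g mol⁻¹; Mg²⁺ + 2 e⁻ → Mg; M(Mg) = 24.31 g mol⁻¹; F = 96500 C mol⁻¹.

n(Zn) = 21.9 / 65.38 = 0.3350 mol.
Since Zn²⁺ + 2 e⁻ → Zn, n(e⁻) passed = 2 × 0.3350 = 0.6699 mol.
Cells in series carry the same charge, so the same 0.6699 mol of electrons passes through cell 2.
Mg²⁺ + 2 e⁻ → Mg, so n(Mg) = 0.6699 / 2 = 0.3350 mol.
m(Mg) = 0.3350 × 24.31 = 8.14 g.

8.14 g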